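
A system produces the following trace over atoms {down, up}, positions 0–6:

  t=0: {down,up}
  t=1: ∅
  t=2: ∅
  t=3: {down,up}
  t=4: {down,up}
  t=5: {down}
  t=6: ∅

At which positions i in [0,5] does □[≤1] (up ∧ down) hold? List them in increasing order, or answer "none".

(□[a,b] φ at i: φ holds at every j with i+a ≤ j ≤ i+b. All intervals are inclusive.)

Evaluate at each i in [0,5]:
  i=0: ✗ (fails at j=1)
  i=1: ✗ (fails at j=1)
  i=2: ✗ (fails at j=2)
  i=3: ✓ (all of [3,4])
  i=4: ✗ (fails at j=5)
  i=5: ✗ (fails at j=5)

3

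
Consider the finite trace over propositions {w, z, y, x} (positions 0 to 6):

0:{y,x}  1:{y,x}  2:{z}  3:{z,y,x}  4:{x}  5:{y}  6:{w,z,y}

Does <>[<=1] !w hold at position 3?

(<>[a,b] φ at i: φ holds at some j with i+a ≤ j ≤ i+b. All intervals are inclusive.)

Holds

Check !w at each j in [3,4]:
  j=3: true
  j=4: true
Found at j=3 → formula holds.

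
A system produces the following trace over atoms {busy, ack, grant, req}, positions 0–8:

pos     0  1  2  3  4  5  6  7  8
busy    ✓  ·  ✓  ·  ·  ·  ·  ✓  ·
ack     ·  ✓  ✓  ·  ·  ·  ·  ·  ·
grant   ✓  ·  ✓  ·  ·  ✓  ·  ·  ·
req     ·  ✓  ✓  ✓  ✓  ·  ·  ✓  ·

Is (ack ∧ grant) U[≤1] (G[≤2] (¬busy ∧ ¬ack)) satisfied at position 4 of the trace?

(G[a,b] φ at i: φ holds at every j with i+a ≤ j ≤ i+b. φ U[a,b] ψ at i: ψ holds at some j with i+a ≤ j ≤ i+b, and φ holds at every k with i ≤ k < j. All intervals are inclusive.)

Need some j in [4,5] with G[≤2] (¬busy ∧ ¬ack), and (ack ∧ grant) at every k in [4,j-1].
  j=4: G[≤2] (¬busy ∧ ¬ack) holds; no prefix to check → satisfied.

True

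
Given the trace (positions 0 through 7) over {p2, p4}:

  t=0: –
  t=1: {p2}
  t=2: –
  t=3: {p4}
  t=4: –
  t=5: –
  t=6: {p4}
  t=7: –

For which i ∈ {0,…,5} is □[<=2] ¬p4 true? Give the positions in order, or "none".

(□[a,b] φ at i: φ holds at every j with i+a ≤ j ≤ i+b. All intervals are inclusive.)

0

Evaluate at each i in [0,5]:
  i=0: ✓ (all of [0,2])
  i=1: ✗ (fails at j=3)
  i=2: ✗ (fails at j=3)
  i=3: ✗ (fails at j=3)
  i=4: ✗ (fails at j=6)
  i=5: ✗ (fails at j=6)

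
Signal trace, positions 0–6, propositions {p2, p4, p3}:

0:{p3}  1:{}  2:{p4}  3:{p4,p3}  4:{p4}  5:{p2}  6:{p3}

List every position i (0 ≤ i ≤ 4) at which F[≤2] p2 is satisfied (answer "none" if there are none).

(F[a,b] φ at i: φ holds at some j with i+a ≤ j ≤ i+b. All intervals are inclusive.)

3, 4

Evaluate at each i in [0,4]:
  i=0: ✗ (none in [0,2])
  i=1: ✗ (none in [1,3])
  i=2: ✗ (none in [2,4])
  i=3: ✓ (witness j=5)
  i=4: ✓ (witness j=5)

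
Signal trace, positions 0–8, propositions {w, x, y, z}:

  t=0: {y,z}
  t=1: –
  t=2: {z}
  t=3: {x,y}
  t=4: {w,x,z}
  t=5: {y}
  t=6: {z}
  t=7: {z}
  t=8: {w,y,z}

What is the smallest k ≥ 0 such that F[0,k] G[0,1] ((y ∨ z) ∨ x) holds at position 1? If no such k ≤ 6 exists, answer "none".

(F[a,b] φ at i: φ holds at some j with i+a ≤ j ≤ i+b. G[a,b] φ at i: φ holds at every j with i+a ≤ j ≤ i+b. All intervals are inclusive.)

Scan j = 1,2,… for G[0,1] ((y ∨ z) ∨ x):
  j=1: fails
  j=2: holds
First hit at j=2, so smallest k = 2-1 = 1.

1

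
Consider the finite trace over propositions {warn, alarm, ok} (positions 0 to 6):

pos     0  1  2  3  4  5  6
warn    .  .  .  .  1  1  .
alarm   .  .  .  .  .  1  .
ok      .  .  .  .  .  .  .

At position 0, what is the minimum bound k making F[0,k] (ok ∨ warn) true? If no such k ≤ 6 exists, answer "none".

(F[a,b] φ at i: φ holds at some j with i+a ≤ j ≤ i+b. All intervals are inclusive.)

4

Scan j = 0,1,… for (ok ∨ warn):
  j=0: fails
  j=1: fails
  j=2: fails
  j=3: fails
  j=4: holds
First hit at j=4, so smallest k = 4-0 = 4.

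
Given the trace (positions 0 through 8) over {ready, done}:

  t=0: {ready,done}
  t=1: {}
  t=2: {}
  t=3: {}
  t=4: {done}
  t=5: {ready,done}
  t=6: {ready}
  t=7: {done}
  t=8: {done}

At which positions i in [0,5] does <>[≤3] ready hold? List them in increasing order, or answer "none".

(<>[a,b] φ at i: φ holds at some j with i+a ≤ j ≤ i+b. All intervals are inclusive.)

0, 2, 3, 4, 5

Evaluate at each i in [0,5]:
  i=0: ✓ (witness j=0)
  i=1: ✗ (none in [1,4])
  i=2: ✓ (witness j=5)
  i=3: ✓ (witness j=5)
  i=4: ✓ (witness j=5)
  i=5: ✓ (witness j=5)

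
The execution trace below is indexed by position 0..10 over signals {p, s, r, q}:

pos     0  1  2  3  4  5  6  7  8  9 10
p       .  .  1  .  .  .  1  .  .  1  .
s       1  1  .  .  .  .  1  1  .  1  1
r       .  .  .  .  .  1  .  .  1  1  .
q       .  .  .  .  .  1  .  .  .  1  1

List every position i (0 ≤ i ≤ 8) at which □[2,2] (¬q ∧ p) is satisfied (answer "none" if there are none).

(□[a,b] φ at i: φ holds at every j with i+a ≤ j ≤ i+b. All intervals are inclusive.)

Evaluate at each i in [0,8]:
  i=0: ✓ (all of [2,2])
  i=1: ✗ (fails at j=3)
  i=2: ✗ (fails at j=4)
  i=3: ✗ (fails at j=5)
  i=4: ✓ (all of [6,6])
  i=5: ✗ (fails at j=7)
  i=6: ✗ (fails at j=8)
  i=7: ✗ (fails at j=9)
  i=8: ✗ (fails at j=10)

0, 4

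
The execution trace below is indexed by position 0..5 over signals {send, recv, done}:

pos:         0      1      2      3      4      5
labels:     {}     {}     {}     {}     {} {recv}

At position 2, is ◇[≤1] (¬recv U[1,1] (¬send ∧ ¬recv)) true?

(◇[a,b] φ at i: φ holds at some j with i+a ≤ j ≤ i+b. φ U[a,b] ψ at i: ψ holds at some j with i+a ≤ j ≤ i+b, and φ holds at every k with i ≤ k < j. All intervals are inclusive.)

Holds

Check (¬recv U[1,1] (¬send ∧ ¬recv)) at each j in [2,3]:
  j=2: holds
  j=3: holds
Found at j=2 → formula holds.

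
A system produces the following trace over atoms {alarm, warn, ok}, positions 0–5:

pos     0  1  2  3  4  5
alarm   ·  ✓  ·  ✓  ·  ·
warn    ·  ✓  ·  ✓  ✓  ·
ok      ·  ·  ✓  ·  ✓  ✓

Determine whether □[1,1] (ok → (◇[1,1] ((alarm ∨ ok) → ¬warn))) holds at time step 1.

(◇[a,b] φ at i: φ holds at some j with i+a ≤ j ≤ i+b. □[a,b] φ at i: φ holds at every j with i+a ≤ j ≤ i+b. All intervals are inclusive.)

No

Check (ok → (◇[1,1] ((alarm ∨ ok) → ¬warn))) at every j in [2,2]:
  j=2: antecedent true; consequent fails (none in [3,3]) → ✗
Fails at j=2 → formula fails.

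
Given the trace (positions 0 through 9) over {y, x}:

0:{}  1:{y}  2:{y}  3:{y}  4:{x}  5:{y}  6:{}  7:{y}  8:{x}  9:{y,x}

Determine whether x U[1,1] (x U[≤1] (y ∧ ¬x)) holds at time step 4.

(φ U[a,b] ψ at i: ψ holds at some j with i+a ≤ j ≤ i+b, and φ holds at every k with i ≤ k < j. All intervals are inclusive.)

Holds

Need some j in [5,5] with (x U[≤1] (y ∧ ¬x)), and x at every k in [4,j-1].
  j=5: (x U[≤1] (y ∧ ¬x)) holds; x holds at every k in [4,4] → satisfied.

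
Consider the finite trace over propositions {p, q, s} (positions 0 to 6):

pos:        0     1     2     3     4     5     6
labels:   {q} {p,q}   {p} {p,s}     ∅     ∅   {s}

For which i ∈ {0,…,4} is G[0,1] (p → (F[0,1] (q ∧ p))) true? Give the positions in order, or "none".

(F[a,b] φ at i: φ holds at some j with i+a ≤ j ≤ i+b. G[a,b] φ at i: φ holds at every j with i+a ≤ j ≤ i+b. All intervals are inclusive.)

0, 4

Evaluate at each i in [0,4]:
  i=0: ✓ (all of [0,1])
  i=1: ✗ (fails at j=2)
  i=2: ✗ (fails at j=2)
  i=3: ✗ (fails at j=3)
  i=4: ✓ (all of [4,5])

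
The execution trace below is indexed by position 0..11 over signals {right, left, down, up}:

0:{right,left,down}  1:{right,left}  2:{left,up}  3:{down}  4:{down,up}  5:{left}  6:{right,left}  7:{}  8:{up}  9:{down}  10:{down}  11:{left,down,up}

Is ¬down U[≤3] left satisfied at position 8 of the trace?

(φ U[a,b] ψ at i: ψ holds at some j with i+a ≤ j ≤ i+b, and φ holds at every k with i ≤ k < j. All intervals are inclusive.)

False

Need some j in [8,11] with left, and ¬down at every k in [8,j-1].
  j=8: left false.
  j=9: left false.
  j=10: left false.
  j=11: left holds, but ¬down fails at k=9 → not this j.
No j in the window works → until fails.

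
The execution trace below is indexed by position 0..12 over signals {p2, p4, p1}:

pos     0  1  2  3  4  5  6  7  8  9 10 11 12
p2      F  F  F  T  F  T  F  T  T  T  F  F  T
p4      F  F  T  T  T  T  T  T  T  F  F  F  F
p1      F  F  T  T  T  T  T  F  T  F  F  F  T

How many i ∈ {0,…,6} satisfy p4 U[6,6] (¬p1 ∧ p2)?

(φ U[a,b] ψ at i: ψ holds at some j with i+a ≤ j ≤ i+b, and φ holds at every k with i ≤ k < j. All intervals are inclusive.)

1

Evaluate at each i in [0,6]:
  i=0: ✗ (no rhs in [6,6])
  i=1: ✗ (lhs fails at k=1 before rhs at j=7)
  i=2: ✗ (no rhs in [8,8])
  i=3: ✓ (rhs at j=9; lhs holds on [3,8])
  i=4: ✗ (no rhs in [10,10])
  i=5: ✗ (no rhs in [11,11])
  i=6: ✗ (no rhs in [12,12])
Positions where it holds: {3} → 1.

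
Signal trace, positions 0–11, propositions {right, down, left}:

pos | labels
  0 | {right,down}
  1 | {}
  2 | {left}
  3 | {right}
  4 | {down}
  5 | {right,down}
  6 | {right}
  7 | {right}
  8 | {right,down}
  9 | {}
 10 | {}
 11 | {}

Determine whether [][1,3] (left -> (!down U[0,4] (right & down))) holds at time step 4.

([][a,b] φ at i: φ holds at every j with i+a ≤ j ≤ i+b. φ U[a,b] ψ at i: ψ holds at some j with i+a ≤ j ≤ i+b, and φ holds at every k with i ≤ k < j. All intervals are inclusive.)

Yes

Check (left -> (!down U[0,4] (right & down))) at every j in [5,7]:
  j=5: antecedent false → ✓
  j=6: antecedent false → ✓
  j=7: antecedent false → ✓
All positions satisfy it → formula holds.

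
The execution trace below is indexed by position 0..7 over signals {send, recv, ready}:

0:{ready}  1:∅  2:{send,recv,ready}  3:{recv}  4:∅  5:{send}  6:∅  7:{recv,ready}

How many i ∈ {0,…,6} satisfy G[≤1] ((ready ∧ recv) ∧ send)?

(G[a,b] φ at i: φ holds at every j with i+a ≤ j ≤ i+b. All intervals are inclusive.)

Evaluate at each i in [0,6]:
  i=0: ✗ (fails at j=0)
  i=1: ✗ (fails at j=1)
  i=2: ✗ (fails at j=3)
  i=3: ✗ (fails at j=3)
  i=4: ✗ (fails at j=4)
  i=5: ✗ (fails at j=5)
  i=6: ✗ (fails at j=6)
Positions where it holds: {} → 0.

0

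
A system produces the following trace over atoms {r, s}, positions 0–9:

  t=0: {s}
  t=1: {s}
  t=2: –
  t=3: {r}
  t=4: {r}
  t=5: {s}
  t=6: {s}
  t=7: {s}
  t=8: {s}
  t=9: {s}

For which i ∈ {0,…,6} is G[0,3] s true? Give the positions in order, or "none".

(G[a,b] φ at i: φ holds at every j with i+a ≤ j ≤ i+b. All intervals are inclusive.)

5, 6

Evaluate at each i in [0,6]:
  i=0: ✗ (fails at j=2)
  i=1: ✗ (fails at j=2)
  i=2: ✗ (fails at j=2)
  i=3: ✗ (fails at j=3)
  i=4: ✗ (fails at j=4)
  i=5: ✓ (all of [5,8])
  i=6: ✓ (all of [6,9])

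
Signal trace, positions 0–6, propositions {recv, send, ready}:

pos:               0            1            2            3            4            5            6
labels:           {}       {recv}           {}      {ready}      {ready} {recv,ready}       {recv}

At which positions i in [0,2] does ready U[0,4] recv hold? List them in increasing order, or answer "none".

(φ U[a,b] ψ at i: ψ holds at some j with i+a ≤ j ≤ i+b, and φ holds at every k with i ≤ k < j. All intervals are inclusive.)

Evaluate at each i in [0,2]:
  i=0: ✗ (lhs fails at k=0 before rhs at j=1)
  i=1: ✓ (rhs at j=1)
  i=2: ✗ (lhs fails at k=2 before rhs at j=5)

1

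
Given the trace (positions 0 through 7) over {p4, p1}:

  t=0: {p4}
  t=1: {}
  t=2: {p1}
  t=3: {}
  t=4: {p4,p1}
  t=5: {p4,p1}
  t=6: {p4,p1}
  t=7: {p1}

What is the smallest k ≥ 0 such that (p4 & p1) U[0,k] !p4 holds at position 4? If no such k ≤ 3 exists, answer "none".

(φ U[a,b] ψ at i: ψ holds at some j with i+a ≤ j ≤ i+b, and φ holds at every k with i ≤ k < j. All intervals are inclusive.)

Need earliest j ≥ 4 with !p4, and (p4 & p1) at every k in [4,j-1].
  j=4: rhs fails.
  j=5: rhs fails.
  j=6: rhs fails.
  j=7: rhs holds; lhs holds on [4,6]. k = 3.

3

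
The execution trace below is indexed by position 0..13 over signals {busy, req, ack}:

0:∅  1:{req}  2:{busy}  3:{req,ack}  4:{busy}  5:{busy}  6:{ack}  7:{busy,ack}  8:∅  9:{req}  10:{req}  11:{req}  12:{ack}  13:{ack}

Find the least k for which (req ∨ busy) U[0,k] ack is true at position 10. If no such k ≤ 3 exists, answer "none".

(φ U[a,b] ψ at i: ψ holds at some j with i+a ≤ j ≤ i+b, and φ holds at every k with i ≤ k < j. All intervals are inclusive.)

Need earliest j ≥ 10 with ack, and (req ∨ busy) at every k in [10,j-1].
  j=10: rhs fails.
  j=11: rhs fails.
  j=12: rhs holds; lhs holds on [10,11]. k = 2.

2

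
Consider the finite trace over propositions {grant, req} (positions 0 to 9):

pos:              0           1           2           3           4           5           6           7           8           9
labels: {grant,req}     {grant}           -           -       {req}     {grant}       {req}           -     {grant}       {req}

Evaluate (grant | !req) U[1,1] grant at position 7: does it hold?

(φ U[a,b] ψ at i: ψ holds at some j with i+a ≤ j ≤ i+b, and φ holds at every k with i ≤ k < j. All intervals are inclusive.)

True

Need some j in [8,8] with grant, and (grant | !req) at every k in [7,j-1].
  j=8: grant holds; (grant | !req) holds at every k in [7,7] → satisfied.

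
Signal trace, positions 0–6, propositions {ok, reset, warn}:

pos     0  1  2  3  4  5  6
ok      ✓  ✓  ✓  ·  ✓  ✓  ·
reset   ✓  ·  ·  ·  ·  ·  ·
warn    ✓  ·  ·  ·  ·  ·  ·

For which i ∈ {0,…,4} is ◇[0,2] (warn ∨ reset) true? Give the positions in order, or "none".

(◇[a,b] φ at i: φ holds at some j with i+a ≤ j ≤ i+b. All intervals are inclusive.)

Evaluate at each i in [0,4]:
  i=0: ✓ (witness j=0)
  i=1: ✗ (none in [1,3])
  i=2: ✗ (none in [2,4])
  i=3: ✗ (none in [3,5])
  i=4: ✗ (none in [4,6])

0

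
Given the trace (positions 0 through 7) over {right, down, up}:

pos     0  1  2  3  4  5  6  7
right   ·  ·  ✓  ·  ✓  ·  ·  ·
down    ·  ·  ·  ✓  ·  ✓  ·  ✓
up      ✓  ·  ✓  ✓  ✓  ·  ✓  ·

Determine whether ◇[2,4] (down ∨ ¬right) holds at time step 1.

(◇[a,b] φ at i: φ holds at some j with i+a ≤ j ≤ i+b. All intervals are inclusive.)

Yes

Check (down ∨ ¬right) at each j in [3,5]:
  j=3: true
  j=4: false
  j=5: true
Found at j=3 → formula holds.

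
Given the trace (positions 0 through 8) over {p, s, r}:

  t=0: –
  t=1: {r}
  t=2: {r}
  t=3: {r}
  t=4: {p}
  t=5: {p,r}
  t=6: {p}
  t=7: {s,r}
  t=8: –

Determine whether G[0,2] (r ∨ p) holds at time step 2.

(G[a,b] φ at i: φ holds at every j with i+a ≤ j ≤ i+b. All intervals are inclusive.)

Check (r ∨ p) at every j in [2,4]:
  j=2: true
  j=3: true
  j=4: true
All positions satisfy it → formula holds.

True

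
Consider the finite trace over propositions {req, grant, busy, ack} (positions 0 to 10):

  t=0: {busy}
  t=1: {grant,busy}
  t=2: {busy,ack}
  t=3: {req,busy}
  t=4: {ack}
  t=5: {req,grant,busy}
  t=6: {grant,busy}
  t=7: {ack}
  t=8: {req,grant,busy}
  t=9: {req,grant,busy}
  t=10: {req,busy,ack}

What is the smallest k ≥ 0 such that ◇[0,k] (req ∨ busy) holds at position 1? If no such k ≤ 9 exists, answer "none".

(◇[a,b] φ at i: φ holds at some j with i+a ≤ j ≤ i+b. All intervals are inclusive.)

0

Scan j = 1,2,… for (req ∨ busy):
  j=1: holds
First hit at j=1, so smallest k = 1-1 = 0.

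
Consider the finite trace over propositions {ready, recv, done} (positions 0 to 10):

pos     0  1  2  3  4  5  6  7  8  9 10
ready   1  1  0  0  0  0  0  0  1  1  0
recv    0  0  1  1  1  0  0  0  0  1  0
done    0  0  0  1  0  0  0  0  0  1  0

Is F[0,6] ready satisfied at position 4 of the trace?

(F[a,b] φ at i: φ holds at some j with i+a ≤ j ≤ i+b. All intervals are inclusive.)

Check ready at each j in [4,10]:
  j=4: false
  j=5: false
  j=6: false
  j=7: false
  j=8: true
  j=9: true
  j=10: false
Found at j=8 → formula holds.

Yes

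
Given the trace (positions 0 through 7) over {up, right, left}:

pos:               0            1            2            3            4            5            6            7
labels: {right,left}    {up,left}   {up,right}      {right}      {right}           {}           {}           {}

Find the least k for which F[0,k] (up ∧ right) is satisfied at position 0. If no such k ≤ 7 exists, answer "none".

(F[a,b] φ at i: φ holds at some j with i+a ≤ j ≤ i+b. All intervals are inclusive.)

2

Scan j = 0,1,… for (up ∧ right):
  j=0: fails
  j=1: fails
  j=2: holds
First hit at j=2, so smallest k = 2-0 = 2.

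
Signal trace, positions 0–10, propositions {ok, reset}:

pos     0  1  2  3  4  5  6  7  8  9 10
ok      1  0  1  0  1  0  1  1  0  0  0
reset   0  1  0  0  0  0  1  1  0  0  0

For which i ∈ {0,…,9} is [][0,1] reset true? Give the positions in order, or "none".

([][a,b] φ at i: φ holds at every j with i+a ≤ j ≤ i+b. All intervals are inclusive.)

6

Evaluate at each i in [0,9]:
  i=0: ✗ (fails at j=0)
  i=1: ✗ (fails at j=2)
  i=2: ✗ (fails at j=2)
  i=3: ✗ (fails at j=3)
  i=4: ✗ (fails at j=4)
  i=5: ✗ (fails at j=5)
  i=6: ✓ (all of [6,7])
  i=7: ✗ (fails at j=8)
  i=8: ✗ (fails at j=8)
  i=9: ✗ (fails at j=9)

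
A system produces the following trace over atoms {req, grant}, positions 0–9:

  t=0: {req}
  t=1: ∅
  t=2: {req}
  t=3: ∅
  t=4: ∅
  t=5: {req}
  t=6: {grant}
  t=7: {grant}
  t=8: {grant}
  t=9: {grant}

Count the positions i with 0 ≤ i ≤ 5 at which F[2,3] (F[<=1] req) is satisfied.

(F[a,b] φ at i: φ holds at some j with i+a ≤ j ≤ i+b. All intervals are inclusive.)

Evaluate at each i in [0,5]:
  i=0: ✓ (witness j=2)
  i=1: ✓ (witness j=4)
  i=2: ✓ (witness j=4)
  i=3: ✓ (witness j=5)
  i=4: ✗ (none in [6,7])
  i=5: ✗ (none in [7,8])
Positions where it holds: {0, 1, 2, 3} → 4.

4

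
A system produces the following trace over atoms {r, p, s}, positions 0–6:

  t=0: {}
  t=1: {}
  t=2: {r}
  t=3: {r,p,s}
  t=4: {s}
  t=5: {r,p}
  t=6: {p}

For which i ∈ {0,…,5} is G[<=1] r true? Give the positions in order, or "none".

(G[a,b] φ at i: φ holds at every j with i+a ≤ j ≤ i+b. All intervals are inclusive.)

2

Evaluate at each i in [0,5]:
  i=0: ✗ (fails at j=0)
  i=1: ✗ (fails at j=1)
  i=2: ✓ (all of [2,3])
  i=3: ✗ (fails at j=4)
  i=4: ✗ (fails at j=4)
  i=5: ✗ (fails at j=6)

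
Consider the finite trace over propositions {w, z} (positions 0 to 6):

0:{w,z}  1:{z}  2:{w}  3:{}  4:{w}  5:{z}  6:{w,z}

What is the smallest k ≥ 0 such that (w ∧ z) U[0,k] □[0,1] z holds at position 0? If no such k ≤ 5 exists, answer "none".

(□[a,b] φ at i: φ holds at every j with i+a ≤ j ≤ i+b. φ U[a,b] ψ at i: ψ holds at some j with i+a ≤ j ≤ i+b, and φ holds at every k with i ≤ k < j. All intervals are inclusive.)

Need earliest j ≥ 0 with □[0,1] z, and (w ∧ z) at every k in [0,j-1].
  j=0: rhs holds (empty prefix). k = 0.

0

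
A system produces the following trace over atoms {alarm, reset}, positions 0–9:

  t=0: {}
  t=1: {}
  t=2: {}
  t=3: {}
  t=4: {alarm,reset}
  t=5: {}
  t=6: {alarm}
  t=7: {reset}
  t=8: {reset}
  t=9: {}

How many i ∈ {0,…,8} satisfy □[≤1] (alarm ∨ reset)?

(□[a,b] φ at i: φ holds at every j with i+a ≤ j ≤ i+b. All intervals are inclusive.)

Evaluate at each i in [0,8]:
  i=0: ✗ (fails at j=0)
  i=1: ✗ (fails at j=1)
  i=2: ✗ (fails at j=2)
  i=3: ✗ (fails at j=3)
  i=4: ✗ (fails at j=5)
  i=5: ✗ (fails at j=5)
  i=6: ✓ (all of [6,7])
  i=7: ✓ (all of [7,8])
  i=8: ✗ (fails at j=9)
Positions where it holds: {6, 7} → 2.

2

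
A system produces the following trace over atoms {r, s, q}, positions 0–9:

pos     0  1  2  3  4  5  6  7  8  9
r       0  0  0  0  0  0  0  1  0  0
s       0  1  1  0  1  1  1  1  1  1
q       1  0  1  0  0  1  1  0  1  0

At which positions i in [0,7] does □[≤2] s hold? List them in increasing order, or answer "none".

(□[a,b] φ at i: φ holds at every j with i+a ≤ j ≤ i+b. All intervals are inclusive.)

4, 5, 6, 7

Evaluate at each i in [0,7]:
  i=0: ✗ (fails at j=0)
  i=1: ✗ (fails at j=3)
  i=2: ✗ (fails at j=3)
  i=3: ✗ (fails at j=3)
  i=4: ✓ (all of [4,6])
  i=5: ✓ (all of [5,7])
  i=6: ✓ (all of [6,8])
  i=7: ✓ (all of [7,9])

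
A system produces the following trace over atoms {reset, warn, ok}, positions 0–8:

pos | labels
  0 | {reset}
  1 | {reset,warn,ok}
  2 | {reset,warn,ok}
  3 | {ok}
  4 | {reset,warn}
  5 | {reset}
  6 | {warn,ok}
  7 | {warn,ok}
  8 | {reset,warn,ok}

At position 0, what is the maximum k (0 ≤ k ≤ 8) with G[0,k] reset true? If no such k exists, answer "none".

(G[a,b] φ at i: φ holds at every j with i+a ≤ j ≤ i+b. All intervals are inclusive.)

reset must hold from j=0 onward; find where it first fails.
  j=0: holds
  j=1: holds
  j=2: holds
  j=3: fails
Holds on [0,2], so largest k = 2.

2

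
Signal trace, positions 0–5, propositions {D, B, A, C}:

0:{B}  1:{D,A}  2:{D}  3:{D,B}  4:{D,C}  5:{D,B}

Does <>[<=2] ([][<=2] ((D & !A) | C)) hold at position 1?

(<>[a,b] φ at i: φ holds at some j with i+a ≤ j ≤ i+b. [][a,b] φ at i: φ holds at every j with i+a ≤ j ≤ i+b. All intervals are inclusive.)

True

Check [][<=2] ((D & !A) | C) at each j in [1,3]:
  j=1: fails at 1
  j=2: holds on [2,4]
  j=3: holds on [3,5]
Found at j=2 → formula holds.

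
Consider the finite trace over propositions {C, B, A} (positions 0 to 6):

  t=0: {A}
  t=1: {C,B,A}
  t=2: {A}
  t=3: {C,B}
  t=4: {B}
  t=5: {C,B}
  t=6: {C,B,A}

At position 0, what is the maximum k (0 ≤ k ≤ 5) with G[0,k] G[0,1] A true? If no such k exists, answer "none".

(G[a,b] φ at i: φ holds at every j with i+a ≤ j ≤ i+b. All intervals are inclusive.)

G[0,1] A must hold from j=0 onward; find where it first fails.
  j=0: holds
  j=1: holds
  j=2: fails
Holds on [0,1], so largest k = 1.

1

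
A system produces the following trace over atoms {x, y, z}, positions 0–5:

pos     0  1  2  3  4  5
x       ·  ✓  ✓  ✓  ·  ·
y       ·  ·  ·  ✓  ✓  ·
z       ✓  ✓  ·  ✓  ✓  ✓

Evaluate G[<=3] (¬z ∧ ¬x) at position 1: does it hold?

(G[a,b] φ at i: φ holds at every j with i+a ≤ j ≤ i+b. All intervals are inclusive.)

Check (¬z ∧ ¬x) at every j in [1,4]:
  j=1: false
  j=2: false
  j=3: false
  j=4: false
Fails at j=1 → formula fails.

False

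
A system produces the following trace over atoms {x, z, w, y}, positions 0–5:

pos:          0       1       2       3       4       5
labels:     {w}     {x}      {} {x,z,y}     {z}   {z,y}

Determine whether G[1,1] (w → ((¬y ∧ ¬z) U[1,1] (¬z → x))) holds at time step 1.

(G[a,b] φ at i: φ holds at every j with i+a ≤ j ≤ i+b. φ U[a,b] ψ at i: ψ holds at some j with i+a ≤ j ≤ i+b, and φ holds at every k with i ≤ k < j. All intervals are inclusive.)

Check (w → ((¬y ∧ ¬z) U[1,1] (¬z → x))) at every j in [2,2]:
  j=2: antecedent false → ✓
All positions satisfy it → formula holds.

Holds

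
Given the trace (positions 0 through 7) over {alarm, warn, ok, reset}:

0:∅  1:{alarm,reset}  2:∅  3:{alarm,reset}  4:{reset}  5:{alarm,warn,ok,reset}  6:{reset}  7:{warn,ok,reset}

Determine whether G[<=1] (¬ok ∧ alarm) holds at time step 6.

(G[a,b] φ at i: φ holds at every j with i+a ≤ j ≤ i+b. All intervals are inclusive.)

Check (¬ok ∧ alarm) at every j in [6,7]:
  j=6: false
  j=7: false
Fails at j=6 → formula fails.

No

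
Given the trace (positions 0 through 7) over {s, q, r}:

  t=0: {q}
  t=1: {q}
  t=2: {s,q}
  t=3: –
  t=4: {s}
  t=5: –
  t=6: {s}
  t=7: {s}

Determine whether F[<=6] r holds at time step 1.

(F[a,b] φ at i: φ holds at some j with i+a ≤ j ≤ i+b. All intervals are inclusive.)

No

Check r at each j in [1,7]:
  j=1: false
  j=2: false
  j=3: false
  j=4: false
  j=5: false
  j=6: false
  j=7: false
No position in the window satisfies it → formula fails.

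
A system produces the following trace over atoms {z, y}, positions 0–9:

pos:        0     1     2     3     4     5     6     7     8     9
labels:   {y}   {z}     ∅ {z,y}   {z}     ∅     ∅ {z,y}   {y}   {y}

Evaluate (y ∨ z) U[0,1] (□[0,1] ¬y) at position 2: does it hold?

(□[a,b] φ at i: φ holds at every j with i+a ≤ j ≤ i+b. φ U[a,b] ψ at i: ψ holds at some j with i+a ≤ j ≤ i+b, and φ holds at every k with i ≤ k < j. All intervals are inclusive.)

Need some j in [2,3] with □[0,1] ¬y, and (y ∨ z) at every k in [2,j-1].
  j=2: □[0,1] ¬y — fails at 3.
  j=3: □[0,1] ¬y — fails at 3.
No j in the window works → until fails.

False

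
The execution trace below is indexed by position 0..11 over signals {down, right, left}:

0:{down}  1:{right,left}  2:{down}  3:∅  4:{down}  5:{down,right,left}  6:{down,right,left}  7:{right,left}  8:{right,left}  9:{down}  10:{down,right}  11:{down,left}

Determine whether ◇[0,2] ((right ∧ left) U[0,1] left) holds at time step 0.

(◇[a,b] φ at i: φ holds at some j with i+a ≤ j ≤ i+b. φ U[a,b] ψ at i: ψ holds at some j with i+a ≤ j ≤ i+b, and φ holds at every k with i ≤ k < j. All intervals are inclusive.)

Yes

Check ((right ∧ left) U[0,1] left) at each j in [0,2]:
  j=0: fails
  j=1: holds
  j=2: fails
Found at j=1 → formula holds.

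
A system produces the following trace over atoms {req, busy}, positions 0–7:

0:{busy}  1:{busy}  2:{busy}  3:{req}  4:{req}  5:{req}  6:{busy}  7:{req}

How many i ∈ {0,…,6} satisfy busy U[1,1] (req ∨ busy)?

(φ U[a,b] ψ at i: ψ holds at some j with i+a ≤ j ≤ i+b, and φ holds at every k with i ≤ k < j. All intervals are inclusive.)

Evaluate at each i in [0,6]:
  i=0: ✓ (rhs at j=1; lhs holds on [0,0])
  i=1: ✓ (rhs at j=2; lhs holds on [1,1])
  i=2: ✓ (rhs at j=3; lhs holds on [2,2])
  i=3: ✗ (lhs fails at k=3 before rhs at j=4)
  i=4: ✗ (lhs fails at k=4 before rhs at j=5)
  i=5: ✗ (lhs fails at k=5 before rhs at j=6)
  i=6: ✓ (rhs at j=7; lhs holds on [6,6])
Positions where it holds: {0, 1, 2, 6} → 4.

4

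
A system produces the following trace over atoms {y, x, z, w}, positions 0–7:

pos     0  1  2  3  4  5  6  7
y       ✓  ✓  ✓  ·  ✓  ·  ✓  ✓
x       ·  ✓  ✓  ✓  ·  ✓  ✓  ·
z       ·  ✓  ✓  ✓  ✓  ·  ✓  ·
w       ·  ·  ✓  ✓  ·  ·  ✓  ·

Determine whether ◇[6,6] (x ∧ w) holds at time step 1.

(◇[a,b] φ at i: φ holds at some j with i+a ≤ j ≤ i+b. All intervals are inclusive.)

Check (x ∧ w) at each j in [7,7]:
  j=7: false
No position in the window satisfies it → formula fails.

No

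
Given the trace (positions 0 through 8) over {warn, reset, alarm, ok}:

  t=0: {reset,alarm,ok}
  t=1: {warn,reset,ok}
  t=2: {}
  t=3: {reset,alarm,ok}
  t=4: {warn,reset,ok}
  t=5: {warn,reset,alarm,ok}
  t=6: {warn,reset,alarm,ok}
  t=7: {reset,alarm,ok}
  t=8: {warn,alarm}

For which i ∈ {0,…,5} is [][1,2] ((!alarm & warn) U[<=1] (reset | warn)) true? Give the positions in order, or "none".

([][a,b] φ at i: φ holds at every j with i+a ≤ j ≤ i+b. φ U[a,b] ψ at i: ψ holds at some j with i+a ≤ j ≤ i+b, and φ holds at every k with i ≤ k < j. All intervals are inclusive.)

2, 3, 4, 5

Evaluate at each i in [0,5]:
  i=0: ✗ (fails at j=2)
  i=1: ✗ (fails at j=2)
  i=2: ✓ (all of [3,4])
  i=3: ✓ (all of [4,5])
  i=4: ✓ (all of [5,6])
  i=5: ✓ (all of [6,7])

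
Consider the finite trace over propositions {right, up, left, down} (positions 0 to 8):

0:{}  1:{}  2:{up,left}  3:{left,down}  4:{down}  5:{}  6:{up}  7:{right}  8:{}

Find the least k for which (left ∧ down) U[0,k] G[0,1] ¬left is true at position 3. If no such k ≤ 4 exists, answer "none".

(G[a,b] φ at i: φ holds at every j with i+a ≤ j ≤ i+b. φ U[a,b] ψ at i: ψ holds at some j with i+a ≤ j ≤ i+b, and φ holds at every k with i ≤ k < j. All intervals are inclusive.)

Need earliest j ≥ 3 with G[0,1] ¬left, and (left ∧ down) at every k in [3,j-1].
  j=3: rhs fails.
  j=4: rhs holds; lhs holds on [3,3]. k = 1.

1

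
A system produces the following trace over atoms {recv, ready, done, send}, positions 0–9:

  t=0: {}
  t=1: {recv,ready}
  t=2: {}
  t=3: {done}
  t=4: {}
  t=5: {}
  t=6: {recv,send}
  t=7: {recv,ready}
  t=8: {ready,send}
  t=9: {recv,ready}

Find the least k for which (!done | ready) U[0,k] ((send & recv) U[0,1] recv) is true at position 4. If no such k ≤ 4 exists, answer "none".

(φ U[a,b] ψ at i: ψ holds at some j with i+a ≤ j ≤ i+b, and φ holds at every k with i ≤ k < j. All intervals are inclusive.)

Need earliest j ≥ 4 with ((send & recv) U[0,1] recv), and (!done | ready) at every k in [4,j-1].
  j=4: rhs fails.
  j=5: rhs fails.
  j=6: rhs holds; lhs holds on [4,5]. k = 2.

2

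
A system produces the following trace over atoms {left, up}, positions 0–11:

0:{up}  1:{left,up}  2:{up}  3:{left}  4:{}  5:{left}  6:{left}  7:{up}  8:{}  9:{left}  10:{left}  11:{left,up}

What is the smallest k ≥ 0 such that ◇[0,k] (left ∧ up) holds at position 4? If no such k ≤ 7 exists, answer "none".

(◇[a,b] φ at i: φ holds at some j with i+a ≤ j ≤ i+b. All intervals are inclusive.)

7

Scan j = 4,5,… for (left ∧ up):
  j=4: fails
  j=5: fails
  j=6: fails
  j=7: fails
  j=8: fails
  j=9: fails
  j=10: fails
  j=11: holds
First hit at j=11, so smallest k = 11-4 = 7.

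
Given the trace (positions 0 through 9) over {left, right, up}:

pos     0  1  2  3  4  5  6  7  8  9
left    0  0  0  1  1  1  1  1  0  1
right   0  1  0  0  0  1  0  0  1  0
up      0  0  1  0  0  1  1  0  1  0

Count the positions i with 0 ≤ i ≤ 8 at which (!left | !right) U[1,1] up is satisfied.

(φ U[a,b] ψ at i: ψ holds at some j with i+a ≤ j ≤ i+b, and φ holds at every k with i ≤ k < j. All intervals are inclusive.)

Evaluate at each i in [0,8]:
  i=0: ✗ (no rhs in [1,1])
  i=1: ✓ (rhs at j=2; lhs holds on [1,1])
  i=2: ✗ (no rhs in [3,3])
  i=3: ✗ (no rhs in [4,4])
  i=4: ✓ (rhs at j=5; lhs holds on [4,4])
  i=5: ✗ (lhs fails at k=5 before rhs at j=6)
  i=6: ✗ (no rhs in [7,7])
  i=7: ✓ (rhs at j=8; lhs holds on [7,7])
  i=8: ✗ (no rhs in [9,9])
Positions where it holds: {1, 4, 7} → 3.

3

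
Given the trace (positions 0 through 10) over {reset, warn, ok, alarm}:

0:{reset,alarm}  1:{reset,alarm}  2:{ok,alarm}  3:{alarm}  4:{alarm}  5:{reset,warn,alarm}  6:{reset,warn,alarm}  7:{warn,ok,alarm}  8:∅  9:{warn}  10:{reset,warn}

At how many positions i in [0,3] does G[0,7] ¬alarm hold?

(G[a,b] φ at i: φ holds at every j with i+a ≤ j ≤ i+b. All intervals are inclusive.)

Evaluate at each i in [0,3]:
  i=0: ✗ (fails at j=0)
  i=1: ✗ (fails at j=1)
  i=2: ✗ (fails at j=2)
  i=3: ✗ (fails at j=3)
Positions where it holds: {} → 0.

0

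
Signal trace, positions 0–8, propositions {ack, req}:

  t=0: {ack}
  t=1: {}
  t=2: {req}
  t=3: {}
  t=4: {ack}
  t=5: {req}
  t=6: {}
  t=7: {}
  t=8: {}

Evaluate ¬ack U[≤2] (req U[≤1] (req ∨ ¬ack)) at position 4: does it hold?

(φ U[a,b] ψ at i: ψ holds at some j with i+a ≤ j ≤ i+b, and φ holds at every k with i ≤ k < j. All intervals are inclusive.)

Does not hold

Need some j in [4,6] with (req U[≤1] (req ∨ ¬ack)), and ¬ack at every k in [4,j-1].
  j=4: (req U[≤1] (req ∨ ¬ack)) — fails.
  j=5: (req U[≤1] (req ∨ ¬ack)) holds, but ¬ack fails at k=4 → not this j.
  j=6: (req U[≤1] (req ∨ ¬ack)) holds, but ¬ack fails at k=4 → not this j.
No j in the window works → until fails.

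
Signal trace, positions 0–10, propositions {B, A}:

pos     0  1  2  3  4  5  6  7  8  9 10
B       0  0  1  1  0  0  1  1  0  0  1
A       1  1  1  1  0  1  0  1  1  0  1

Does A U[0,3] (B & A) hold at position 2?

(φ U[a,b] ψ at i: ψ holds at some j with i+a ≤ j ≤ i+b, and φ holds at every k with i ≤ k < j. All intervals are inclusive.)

True

Need some j in [2,5] with (B & A), and A at every k in [2,j-1].
  j=2: (B & A) holds; no prefix to check → satisfied.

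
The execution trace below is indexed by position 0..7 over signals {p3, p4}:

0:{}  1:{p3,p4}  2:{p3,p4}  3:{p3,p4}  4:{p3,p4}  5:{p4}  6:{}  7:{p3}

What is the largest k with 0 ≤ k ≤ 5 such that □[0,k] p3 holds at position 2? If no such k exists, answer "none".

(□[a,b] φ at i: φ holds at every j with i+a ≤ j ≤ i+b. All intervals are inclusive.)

p3 must hold from j=2 onward; find where it first fails.
  j=2: holds
  j=3: holds
  j=4: holds
  j=5: fails
Holds on [2,4], so largest k = 2.

2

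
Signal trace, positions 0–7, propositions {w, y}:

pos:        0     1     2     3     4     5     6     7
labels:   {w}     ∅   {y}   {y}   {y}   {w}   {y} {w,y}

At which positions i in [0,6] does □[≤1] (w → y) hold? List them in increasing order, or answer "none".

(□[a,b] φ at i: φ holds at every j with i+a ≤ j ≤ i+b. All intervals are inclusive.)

Evaluate at each i in [0,6]:
  i=0: ✗ (fails at j=0)
  i=1: ✓ (all of [1,2])
  i=2: ✓ (all of [2,3])
  i=3: ✓ (all of [3,4])
  i=4: ✗ (fails at j=5)
  i=5: ✗ (fails at j=5)
  i=6: ✓ (all of [6,7])

1, 2, 3, 6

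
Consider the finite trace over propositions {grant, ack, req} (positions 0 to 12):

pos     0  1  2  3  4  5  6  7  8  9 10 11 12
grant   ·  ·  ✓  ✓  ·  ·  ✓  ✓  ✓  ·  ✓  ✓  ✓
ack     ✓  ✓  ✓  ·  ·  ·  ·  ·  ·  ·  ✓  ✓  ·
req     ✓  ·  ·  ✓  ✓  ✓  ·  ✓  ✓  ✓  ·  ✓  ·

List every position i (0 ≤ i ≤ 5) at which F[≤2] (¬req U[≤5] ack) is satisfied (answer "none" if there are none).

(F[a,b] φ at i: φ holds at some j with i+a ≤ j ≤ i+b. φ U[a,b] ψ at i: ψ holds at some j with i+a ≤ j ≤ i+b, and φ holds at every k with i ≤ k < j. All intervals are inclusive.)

0, 1, 2

Evaluate at each i in [0,5]:
  i=0: ✓ (witness j=0)
  i=1: ✓ (witness j=1)
  i=2: ✓ (witness j=2)
  i=3: ✗ (none in [3,5])
  i=4: ✗ (none in [4,6])
  i=5: ✗ (none in [5,7])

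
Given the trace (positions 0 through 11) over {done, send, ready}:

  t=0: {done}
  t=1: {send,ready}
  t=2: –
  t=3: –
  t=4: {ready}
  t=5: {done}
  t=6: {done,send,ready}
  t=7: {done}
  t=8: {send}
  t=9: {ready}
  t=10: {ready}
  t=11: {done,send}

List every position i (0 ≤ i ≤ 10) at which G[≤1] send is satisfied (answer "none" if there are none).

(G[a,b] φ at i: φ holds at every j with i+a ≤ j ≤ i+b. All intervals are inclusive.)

none

Evaluate at each i in [0,10]:
  i=0: ✗ (fails at j=0)
  i=1: ✗ (fails at j=2)
  i=2: ✗ (fails at j=2)
  i=3: ✗ (fails at j=3)
  i=4: ✗ (fails at j=4)
  i=5: ✗ (fails at j=5)
  i=6: ✗ (fails at j=7)
  i=7: ✗ (fails at j=7)
  i=8: ✗ (fails at j=9)
  i=9: ✗ (fails at j=9)
  i=10: ✗ (fails at j=10)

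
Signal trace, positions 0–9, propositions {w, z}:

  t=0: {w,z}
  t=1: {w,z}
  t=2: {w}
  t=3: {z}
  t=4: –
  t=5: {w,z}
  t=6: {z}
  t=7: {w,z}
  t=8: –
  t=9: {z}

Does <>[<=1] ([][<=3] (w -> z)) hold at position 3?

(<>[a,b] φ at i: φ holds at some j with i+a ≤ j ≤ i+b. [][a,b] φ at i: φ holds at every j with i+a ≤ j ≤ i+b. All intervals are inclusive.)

Holds

Check [][<=3] (w -> z) at each j in [3,4]:
  j=3: holds on [3,6]
  j=4: holds on [4,7]
Found at j=3 → formula holds.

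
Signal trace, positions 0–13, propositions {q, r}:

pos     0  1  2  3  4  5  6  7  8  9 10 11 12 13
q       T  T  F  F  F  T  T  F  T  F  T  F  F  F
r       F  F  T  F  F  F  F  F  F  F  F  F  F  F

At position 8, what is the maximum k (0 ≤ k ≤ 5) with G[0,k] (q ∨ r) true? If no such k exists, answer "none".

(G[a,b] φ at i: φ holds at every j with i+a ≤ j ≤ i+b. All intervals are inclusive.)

(q ∨ r) must hold from j=8 onward; find where it first fails.
  j=8: holds
  j=9: fails
Holds on [8,8], so largest k = 0.

0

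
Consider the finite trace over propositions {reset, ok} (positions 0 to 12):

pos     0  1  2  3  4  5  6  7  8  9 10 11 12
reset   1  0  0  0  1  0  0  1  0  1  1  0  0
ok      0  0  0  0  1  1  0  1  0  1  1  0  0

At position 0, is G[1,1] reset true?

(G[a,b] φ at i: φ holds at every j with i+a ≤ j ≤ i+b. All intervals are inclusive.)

Check reset at every j in [1,1]:
  j=1: false
Fails at j=1 → formula fails.

False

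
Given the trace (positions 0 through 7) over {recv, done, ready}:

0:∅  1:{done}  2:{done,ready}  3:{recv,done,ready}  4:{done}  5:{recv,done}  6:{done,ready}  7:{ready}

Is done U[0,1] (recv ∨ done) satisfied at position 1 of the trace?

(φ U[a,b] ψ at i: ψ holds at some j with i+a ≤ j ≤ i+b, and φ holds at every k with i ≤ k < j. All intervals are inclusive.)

Yes

Need some j in [1,2] with (recv ∨ done), and done at every k in [1,j-1].
  j=1: (recv ∨ done) holds; no prefix to check → satisfied.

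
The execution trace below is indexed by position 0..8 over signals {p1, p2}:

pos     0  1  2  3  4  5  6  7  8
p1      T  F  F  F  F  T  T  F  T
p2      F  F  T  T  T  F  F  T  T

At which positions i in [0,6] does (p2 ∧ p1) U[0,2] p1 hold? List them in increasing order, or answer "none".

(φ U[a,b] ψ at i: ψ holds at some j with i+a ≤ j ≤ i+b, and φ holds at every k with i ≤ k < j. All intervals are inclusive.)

Evaluate at each i in [0,6]:
  i=0: ✓ (rhs at j=0)
  i=1: ✗ (no rhs in [1,3])
  i=2: ✗ (no rhs in [2,4])
  i=3: ✗ (lhs fails at k=3 before rhs at j=5)
  i=4: ✗ (lhs fails at k=4 before rhs at j=5)
  i=5: ✓ (rhs at j=5)
  i=6: ✓ (rhs at j=6)

0, 5, 6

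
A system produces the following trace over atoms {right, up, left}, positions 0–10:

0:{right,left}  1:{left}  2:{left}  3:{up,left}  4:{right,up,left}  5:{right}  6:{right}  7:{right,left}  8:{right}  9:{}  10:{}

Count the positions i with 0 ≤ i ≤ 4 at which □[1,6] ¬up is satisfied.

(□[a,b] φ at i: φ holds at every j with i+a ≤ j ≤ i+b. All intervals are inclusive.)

Evaluate at each i in [0,4]:
  i=0: ✗ (fails at j=3)
  i=1: ✗ (fails at j=3)
  i=2: ✗ (fails at j=3)
  i=3: ✗ (fails at j=4)
  i=4: ✓ (all of [5,10])
Positions where it holds: {4} → 1.

1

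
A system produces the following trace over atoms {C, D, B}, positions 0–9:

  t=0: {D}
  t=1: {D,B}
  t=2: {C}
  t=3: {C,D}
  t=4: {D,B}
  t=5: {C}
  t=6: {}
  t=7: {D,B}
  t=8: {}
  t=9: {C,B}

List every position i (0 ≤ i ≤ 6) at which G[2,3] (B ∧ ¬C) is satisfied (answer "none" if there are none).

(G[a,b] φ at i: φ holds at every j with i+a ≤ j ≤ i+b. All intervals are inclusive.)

none

Evaluate at each i in [0,6]:
  i=0: ✗ (fails at j=2)
  i=1: ✗ (fails at j=3)
  i=2: ✗ (fails at j=5)
  i=3: ✗ (fails at j=5)
  i=4: ✗ (fails at j=6)
  i=5: ✗ (fails at j=8)
  i=6: ✗ (fails at j=8)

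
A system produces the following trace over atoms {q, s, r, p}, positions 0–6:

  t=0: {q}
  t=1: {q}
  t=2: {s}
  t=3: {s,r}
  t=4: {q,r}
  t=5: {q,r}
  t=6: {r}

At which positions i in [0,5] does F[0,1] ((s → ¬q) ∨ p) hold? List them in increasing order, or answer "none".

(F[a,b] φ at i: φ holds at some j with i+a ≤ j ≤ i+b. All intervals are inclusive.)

Evaluate at each i in [0,5]:
  i=0: ✓ (witness j=0)
  i=1: ✓ (witness j=1)
  i=2: ✓ (witness j=2)
  i=3: ✓ (witness j=3)
  i=4: ✓ (witness j=4)
  i=5: ✓ (witness j=5)

0, 1, 2, 3, 4, 5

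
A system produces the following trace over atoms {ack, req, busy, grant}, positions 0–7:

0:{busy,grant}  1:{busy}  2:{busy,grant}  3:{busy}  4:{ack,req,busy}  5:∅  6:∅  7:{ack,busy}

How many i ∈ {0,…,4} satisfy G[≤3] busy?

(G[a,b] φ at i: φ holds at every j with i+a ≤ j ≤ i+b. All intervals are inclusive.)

2

Evaluate at each i in [0,4]:
  i=0: ✓ (all of [0,3])
  i=1: ✓ (all of [1,4])
  i=2: ✗ (fails at j=5)
  i=3: ✗ (fails at j=5)
  i=4: ✗ (fails at j=5)
Positions where it holds: {0, 1} → 2.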